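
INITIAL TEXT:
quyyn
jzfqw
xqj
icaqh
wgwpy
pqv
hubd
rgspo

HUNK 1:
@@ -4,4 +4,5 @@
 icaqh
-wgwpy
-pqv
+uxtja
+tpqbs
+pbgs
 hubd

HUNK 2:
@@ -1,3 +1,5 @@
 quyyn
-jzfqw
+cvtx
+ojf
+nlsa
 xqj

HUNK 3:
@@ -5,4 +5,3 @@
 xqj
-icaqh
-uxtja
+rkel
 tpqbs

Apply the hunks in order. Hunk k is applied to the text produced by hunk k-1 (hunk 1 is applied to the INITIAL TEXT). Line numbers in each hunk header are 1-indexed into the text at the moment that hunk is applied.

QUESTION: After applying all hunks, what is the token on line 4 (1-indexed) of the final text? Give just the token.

Answer: nlsa

Derivation:
Hunk 1: at line 4 remove [wgwpy,pqv] add [uxtja,tpqbs,pbgs] -> 9 lines: quyyn jzfqw xqj icaqh uxtja tpqbs pbgs hubd rgspo
Hunk 2: at line 1 remove [jzfqw] add [cvtx,ojf,nlsa] -> 11 lines: quyyn cvtx ojf nlsa xqj icaqh uxtja tpqbs pbgs hubd rgspo
Hunk 3: at line 5 remove [icaqh,uxtja] add [rkel] -> 10 lines: quyyn cvtx ojf nlsa xqj rkel tpqbs pbgs hubd rgspo
Final line 4: nlsa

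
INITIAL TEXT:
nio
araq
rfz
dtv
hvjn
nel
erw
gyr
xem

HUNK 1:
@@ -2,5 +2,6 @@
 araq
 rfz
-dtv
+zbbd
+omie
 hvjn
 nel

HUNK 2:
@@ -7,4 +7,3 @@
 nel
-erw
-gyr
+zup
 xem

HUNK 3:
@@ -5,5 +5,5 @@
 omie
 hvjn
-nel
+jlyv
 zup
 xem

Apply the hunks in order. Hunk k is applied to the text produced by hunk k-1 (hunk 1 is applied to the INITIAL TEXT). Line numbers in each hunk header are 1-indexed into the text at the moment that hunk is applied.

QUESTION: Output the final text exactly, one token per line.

Answer: nio
araq
rfz
zbbd
omie
hvjn
jlyv
zup
xem

Derivation:
Hunk 1: at line 2 remove [dtv] add [zbbd,omie] -> 10 lines: nio araq rfz zbbd omie hvjn nel erw gyr xem
Hunk 2: at line 7 remove [erw,gyr] add [zup] -> 9 lines: nio araq rfz zbbd omie hvjn nel zup xem
Hunk 3: at line 5 remove [nel] add [jlyv] -> 9 lines: nio araq rfz zbbd omie hvjn jlyv zup xem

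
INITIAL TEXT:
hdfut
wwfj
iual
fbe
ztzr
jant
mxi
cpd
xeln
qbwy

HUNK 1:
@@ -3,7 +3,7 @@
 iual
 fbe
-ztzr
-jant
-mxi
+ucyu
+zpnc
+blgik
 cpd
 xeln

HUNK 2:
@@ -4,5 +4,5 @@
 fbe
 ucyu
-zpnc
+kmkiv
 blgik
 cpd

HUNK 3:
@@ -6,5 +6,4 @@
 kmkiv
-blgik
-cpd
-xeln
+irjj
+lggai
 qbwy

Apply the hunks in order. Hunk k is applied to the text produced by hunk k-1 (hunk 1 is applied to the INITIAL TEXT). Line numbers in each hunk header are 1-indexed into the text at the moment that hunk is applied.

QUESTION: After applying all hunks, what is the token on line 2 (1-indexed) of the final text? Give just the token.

Answer: wwfj

Derivation:
Hunk 1: at line 3 remove [ztzr,jant,mxi] add [ucyu,zpnc,blgik] -> 10 lines: hdfut wwfj iual fbe ucyu zpnc blgik cpd xeln qbwy
Hunk 2: at line 4 remove [zpnc] add [kmkiv] -> 10 lines: hdfut wwfj iual fbe ucyu kmkiv blgik cpd xeln qbwy
Hunk 3: at line 6 remove [blgik,cpd,xeln] add [irjj,lggai] -> 9 lines: hdfut wwfj iual fbe ucyu kmkiv irjj lggai qbwy
Final line 2: wwfj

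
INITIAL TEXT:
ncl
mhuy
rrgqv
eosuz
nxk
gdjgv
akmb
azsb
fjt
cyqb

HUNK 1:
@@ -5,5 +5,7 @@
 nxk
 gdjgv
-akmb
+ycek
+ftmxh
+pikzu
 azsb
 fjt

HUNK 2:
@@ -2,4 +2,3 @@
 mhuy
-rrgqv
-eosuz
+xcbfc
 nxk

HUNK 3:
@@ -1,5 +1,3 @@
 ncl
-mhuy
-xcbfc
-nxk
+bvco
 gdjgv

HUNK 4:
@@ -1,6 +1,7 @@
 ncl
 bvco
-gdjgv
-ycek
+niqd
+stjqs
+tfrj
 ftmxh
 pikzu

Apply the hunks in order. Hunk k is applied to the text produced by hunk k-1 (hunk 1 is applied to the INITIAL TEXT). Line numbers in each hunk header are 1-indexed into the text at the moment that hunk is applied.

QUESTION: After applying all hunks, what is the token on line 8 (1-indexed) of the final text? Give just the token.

Hunk 1: at line 5 remove [akmb] add [ycek,ftmxh,pikzu] -> 12 lines: ncl mhuy rrgqv eosuz nxk gdjgv ycek ftmxh pikzu azsb fjt cyqb
Hunk 2: at line 2 remove [rrgqv,eosuz] add [xcbfc] -> 11 lines: ncl mhuy xcbfc nxk gdjgv ycek ftmxh pikzu azsb fjt cyqb
Hunk 3: at line 1 remove [mhuy,xcbfc,nxk] add [bvco] -> 9 lines: ncl bvco gdjgv ycek ftmxh pikzu azsb fjt cyqb
Hunk 4: at line 1 remove [gdjgv,ycek] add [niqd,stjqs,tfrj] -> 10 lines: ncl bvco niqd stjqs tfrj ftmxh pikzu azsb fjt cyqb
Final line 8: azsb

Answer: azsb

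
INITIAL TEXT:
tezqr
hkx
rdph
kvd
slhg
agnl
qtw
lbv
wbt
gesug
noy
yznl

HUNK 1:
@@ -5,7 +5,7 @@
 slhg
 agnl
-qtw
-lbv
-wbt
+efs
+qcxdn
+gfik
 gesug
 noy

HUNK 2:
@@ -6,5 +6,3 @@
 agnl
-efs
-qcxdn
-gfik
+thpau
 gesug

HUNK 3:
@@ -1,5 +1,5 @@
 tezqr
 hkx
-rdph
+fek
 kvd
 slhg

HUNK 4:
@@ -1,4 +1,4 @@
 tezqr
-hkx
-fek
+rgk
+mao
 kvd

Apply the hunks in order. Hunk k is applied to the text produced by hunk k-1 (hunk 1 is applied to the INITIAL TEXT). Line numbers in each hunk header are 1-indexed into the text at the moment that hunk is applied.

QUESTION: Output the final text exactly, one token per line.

Hunk 1: at line 5 remove [qtw,lbv,wbt] add [efs,qcxdn,gfik] -> 12 lines: tezqr hkx rdph kvd slhg agnl efs qcxdn gfik gesug noy yznl
Hunk 2: at line 6 remove [efs,qcxdn,gfik] add [thpau] -> 10 lines: tezqr hkx rdph kvd slhg agnl thpau gesug noy yznl
Hunk 3: at line 1 remove [rdph] add [fek] -> 10 lines: tezqr hkx fek kvd slhg agnl thpau gesug noy yznl
Hunk 4: at line 1 remove [hkx,fek] add [rgk,mao] -> 10 lines: tezqr rgk mao kvd slhg agnl thpau gesug noy yznl

Answer: tezqr
rgk
mao
kvd
slhg
agnl
thpau
gesug
noy
yznl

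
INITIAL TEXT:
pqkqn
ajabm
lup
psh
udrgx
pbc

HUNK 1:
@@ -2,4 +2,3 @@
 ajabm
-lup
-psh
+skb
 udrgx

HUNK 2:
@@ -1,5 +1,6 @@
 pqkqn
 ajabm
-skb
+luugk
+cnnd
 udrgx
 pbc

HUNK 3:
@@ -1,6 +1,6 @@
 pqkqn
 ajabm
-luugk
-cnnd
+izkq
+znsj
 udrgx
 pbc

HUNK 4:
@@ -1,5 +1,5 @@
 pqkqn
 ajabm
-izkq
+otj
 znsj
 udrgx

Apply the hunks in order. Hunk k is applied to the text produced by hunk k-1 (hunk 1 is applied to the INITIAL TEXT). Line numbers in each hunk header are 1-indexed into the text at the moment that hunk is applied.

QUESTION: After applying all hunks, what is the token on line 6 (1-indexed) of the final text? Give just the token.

Answer: pbc

Derivation:
Hunk 1: at line 2 remove [lup,psh] add [skb] -> 5 lines: pqkqn ajabm skb udrgx pbc
Hunk 2: at line 1 remove [skb] add [luugk,cnnd] -> 6 lines: pqkqn ajabm luugk cnnd udrgx pbc
Hunk 3: at line 1 remove [luugk,cnnd] add [izkq,znsj] -> 6 lines: pqkqn ajabm izkq znsj udrgx pbc
Hunk 4: at line 1 remove [izkq] add [otj] -> 6 lines: pqkqn ajabm otj znsj udrgx pbc
Final line 6: pbc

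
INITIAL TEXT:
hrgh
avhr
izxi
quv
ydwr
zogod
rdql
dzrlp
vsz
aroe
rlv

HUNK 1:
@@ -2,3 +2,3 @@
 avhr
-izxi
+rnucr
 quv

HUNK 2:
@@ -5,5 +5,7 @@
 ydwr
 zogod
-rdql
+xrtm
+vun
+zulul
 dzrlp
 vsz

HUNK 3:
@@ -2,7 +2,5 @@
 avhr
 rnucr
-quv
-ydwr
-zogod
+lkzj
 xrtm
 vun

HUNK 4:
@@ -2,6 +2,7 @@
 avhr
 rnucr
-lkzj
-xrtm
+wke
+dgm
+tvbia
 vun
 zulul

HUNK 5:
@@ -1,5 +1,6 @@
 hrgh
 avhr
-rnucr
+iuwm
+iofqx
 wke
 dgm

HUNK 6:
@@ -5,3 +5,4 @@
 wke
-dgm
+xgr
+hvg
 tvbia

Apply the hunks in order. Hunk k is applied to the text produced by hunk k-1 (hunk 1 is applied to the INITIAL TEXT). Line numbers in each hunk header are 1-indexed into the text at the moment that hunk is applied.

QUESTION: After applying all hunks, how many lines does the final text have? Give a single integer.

Answer: 14

Derivation:
Hunk 1: at line 2 remove [izxi] add [rnucr] -> 11 lines: hrgh avhr rnucr quv ydwr zogod rdql dzrlp vsz aroe rlv
Hunk 2: at line 5 remove [rdql] add [xrtm,vun,zulul] -> 13 lines: hrgh avhr rnucr quv ydwr zogod xrtm vun zulul dzrlp vsz aroe rlv
Hunk 3: at line 2 remove [quv,ydwr,zogod] add [lkzj] -> 11 lines: hrgh avhr rnucr lkzj xrtm vun zulul dzrlp vsz aroe rlv
Hunk 4: at line 2 remove [lkzj,xrtm] add [wke,dgm,tvbia] -> 12 lines: hrgh avhr rnucr wke dgm tvbia vun zulul dzrlp vsz aroe rlv
Hunk 5: at line 1 remove [rnucr] add [iuwm,iofqx] -> 13 lines: hrgh avhr iuwm iofqx wke dgm tvbia vun zulul dzrlp vsz aroe rlv
Hunk 6: at line 5 remove [dgm] add [xgr,hvg] -> 14 lines: hrgh avhr iuwm iofqx wke xgr hvg tvbia vun zulul dzrlp vsz aroe rlv
Final line count: 14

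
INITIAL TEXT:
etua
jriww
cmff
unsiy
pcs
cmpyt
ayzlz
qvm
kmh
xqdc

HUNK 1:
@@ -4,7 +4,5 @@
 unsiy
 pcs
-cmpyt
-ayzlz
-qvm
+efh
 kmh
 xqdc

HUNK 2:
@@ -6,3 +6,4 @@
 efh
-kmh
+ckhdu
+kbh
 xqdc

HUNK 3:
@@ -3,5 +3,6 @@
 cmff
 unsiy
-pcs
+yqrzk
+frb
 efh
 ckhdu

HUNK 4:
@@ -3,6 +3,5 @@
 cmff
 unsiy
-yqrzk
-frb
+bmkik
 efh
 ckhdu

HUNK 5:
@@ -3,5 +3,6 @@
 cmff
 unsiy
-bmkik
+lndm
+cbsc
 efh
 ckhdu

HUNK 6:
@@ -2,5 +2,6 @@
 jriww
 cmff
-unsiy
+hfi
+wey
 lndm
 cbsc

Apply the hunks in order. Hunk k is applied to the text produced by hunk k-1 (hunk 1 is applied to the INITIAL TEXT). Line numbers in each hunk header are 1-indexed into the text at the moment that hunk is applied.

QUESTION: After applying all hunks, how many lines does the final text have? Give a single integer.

Hunk 1: at line 4 remove [cmpyt,ayzlz,qvm] add [efh] -> 8 lines: etua jriww cmff unsiy pcs efh kmh xqdc
Hunk 2: at line 6 remove [kmh] add [ckhdu,kbh] -> 9 lines: etua jriww cmff unsiy pcs efh ckhdu kbh xqdc
Hunk 3: at line 3 remove [pcs] add [yqrzk,frb] -> 10 lines: etua jriww cmff unsiy yqrzk frb efh ckhdu kbh xqdc
Hunk 4: at line 3 remove [yqrzk,frb] add [bmkik] -> 9 lines: etua jriww cmff unsiy bmkik efh ckhdu kbh xqdc
Hunk 5: at line 3 remove [bmkik] add [lndm,cbsc] -> 10 lines: etua jriww cmff unsiy lndm cbsc efh ckhdu kbh xqdc
Hunk 6: at line 2 remove [unsiy] add [hfi,wey] -> 11 lines: etua jriww cmff hfi wey lndm cbsc efh ckhdu kbh xqdc
Final line count: 11

Answer: 11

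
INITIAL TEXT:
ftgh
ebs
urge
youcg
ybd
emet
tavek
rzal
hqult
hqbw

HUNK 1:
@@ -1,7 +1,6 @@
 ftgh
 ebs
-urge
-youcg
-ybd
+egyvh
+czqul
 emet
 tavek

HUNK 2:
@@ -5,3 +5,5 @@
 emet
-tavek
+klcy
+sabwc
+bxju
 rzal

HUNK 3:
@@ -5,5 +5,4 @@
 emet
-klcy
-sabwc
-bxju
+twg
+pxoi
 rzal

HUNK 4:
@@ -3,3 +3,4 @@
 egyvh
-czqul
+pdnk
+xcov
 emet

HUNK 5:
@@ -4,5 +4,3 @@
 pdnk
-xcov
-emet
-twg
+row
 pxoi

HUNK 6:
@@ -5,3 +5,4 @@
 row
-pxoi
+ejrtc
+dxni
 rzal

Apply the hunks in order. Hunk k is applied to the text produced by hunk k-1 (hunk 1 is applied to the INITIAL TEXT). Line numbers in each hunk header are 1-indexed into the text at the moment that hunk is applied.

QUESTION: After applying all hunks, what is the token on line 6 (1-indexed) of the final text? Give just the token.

Answer: ejrtc

Derivation:
Hunk 1: at line 1 remove [urge,youcg,ybd] add [egyvh,czqul] -> 9 lines: ftgh ebs egyvh czqul emet tavek rzal hqult hqbw
Hunk 2: at line 5 remove [tavek] add [klcy,sabwc,bxju] -> 11 lines: ftgh ebs egyvh czqul emet klcy sabwc bxju rzal hqult hqbw
Hunk 3: at line 5 remove [klcy,sabwc,bxju] add [twg,pxoi] -> 10 lines: ftgh ebs egyvh czqul emet twg pxoi rzal hqult hqbw
Hunk 4: at line 3 remove [czqul] add [pdnk,xcov] -> 11 lines: ftgh ebs egyvh pdnk xcov emet twg pxoi rzal hqult hqbw
Hunk 5: at line 4 remove [xcov,emet,twg] add [row] -> 9 lines: ftgh ebs egyvh pdnk row pxoi rzal hqult hqbw
Hunk 6: at line 5 remove [pxoi] add [ejrtc,dxni] -> 10 lines: ftgh ebs egyvh pdnk row ejrtc dxni rzal hqult hqbw
Final line 6: ejrtc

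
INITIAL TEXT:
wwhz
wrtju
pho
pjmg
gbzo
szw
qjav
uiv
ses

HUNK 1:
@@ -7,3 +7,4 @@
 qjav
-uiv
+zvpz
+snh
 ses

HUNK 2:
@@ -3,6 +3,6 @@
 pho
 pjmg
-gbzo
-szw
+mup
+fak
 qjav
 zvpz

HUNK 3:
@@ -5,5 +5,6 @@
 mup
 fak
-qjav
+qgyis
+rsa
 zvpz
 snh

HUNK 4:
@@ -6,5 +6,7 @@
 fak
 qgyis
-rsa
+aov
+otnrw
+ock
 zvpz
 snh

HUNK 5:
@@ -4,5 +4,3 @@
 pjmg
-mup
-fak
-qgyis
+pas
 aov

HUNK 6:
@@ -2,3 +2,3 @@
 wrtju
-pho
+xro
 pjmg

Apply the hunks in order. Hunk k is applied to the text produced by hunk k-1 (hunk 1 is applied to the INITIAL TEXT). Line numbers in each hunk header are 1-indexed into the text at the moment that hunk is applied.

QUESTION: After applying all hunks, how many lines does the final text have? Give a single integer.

Answer: 11

Derivation:
Hunk 1: at line 7 remove [uiv] add [zvpz,snh] -> 10 lines: wwhz wrtju pho pjmg gbzo szw qjav zvpz snh ses
Hunk 2: at line 3 remove [gbzo,szw] add [mup,fak] -> 10 lines: wwhz wrtju pho pjmg mup fak qjav zvpz snh ses
Hunk 3: at line 5 remove [qjav] add [qgyis,rsa] -> 11 lines: wwhz wrtju pho pjmg mup fak qgyis rsa zvpz snh ses
Hunk 4: at line 6 remove [rsa] add [aov,otnrw,ock] -> 13 lines: wwhz wrtju pho pjmg mup fak qgyis aov otnrw ock zvpz snh ses
Hunk 5: at line 4 remove [mup,fak,qgyis] add [pas] -> 11 lines: wwhz wrtju pho pjmg pas aov otnrw ock zvpz snh ses
Hunk 6: at line 2 remove [pho] add [xro] -> 11 lines: wwhz wrtju xro pjmg pas aov otnrw ock zvpz snh ses
Final line count: 11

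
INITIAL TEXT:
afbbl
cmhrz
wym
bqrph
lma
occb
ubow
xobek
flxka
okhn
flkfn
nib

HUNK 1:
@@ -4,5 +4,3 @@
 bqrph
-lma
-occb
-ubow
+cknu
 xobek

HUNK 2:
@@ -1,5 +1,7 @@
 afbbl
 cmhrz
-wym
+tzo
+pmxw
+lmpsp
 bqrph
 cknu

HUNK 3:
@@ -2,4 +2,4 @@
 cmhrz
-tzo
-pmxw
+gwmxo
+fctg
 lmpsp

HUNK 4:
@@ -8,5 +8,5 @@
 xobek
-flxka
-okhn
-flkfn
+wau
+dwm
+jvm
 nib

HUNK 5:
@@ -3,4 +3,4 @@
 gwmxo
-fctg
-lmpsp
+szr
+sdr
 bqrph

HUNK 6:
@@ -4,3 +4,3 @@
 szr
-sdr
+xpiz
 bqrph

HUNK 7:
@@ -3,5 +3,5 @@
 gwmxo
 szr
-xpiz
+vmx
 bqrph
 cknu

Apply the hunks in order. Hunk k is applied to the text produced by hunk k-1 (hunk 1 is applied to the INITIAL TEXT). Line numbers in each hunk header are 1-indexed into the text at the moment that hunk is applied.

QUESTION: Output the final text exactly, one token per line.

Hunk 1: at line 4 remove [lma,occb,ubow] add [cknu] -> 10 lines: afbbl cmhrz wym bqrph cknu xobek flxka okhn flkfn nib
Hunk 2: at line 1 remove [wym] add [tzo,pmxw,lmpsp] -> 12 lines: afbbl cmhrz tzo pmxw lmpsp bqrph cknu xobek flxka okhn flkfn nib
Hunk 3: at line 2 remove [tzo,pmxw] add [gwmxo,fctg] -> 12 lines: afbbl cmhrz gwmxo fctg lmpsp bqrph cknu xobek flxka okhn flkfn nib
Hunk 4: at line 8 remove [flxka,okhn,flkfn] add [wau,dwm,jvm] -> 12 lines: afbbl cmhrz gwmxo fctg lmpsp bqrph cknu xobek wau dwm jvm nib
Hunk 5: at line 3 remove [fctg,lmpsp] add [szr,sdr] -> 12 lines: afbbl cmhrz gwmxo szr sdr bqrph cknu xobek wau dwm jvm nib
Hunk 6: at line 4 remove [sdr] add [xpiz] -> 12 lines: afbbl cmhrz gwmxo szr xpiz bqrph cknu xobek wau dwm jvm nib
Hunk 7: at line 3 remove [xpiz] add [vmx] -> 12 lines: afbbl cmhrz gwmxo szr vmx bqrph cknu xobek wau dwm jvm nib

Answer: afbbl
cmhrz
gwmxo
szr
vmx
bqrph
cknu
xobek
wau
dwm
jvm
nib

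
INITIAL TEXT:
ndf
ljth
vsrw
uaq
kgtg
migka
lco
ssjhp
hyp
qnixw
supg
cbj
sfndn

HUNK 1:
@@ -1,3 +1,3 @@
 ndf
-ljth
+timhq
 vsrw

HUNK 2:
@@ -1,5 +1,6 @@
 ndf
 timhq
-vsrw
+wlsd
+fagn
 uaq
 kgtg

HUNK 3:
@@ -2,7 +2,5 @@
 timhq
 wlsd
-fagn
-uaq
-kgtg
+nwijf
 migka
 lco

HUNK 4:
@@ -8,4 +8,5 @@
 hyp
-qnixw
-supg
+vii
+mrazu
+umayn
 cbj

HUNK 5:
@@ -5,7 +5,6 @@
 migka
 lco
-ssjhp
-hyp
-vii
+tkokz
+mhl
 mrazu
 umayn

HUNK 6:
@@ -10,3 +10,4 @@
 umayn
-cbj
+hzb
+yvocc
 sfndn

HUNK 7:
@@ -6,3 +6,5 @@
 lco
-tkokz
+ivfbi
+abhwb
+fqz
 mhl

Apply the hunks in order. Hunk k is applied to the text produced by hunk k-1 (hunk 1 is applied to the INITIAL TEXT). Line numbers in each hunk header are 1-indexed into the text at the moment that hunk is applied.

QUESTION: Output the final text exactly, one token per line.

Hunk 1: at line 1 remove [ljth] add [timhq] -> 13 lines: ndf timhq vsrw uaq kgtg migka lco ssjhp hyp qnixw supg cbj sfndn
Hunk 2: at line 1 remove [vsrw] add [wlsd,fagn] -> 14 lines: ndf timhq wlsd fagn uaq kgtg migka lco ssjhp hyp qnixw supg cbj sfndn
Hunk 3: at line 2 remove [fagn,uaq,kgtg] add [nwijf] -> 12 lines: ndf timhq wlsd nwijf migka lco ssjhp hyp qnixw supg cbj sfndn
Hunk 4: at line 8 remove [qnixw,supg] add [vii,mrazu,umayn] -> 13 lines: ndf timhq wlsd nwijf migka lco ssjhp hyp vii mrazu umayn cbj sfndn
Hunk 5: at line 5 remove [ssjhp,hyp,vii] add [tkokz,mhl] -> 12 lines: ndf timhq wlsd nwijf migka lco tkokz mhl mrazu umayn cbj sfndn
Hunk 6: at line 10 remove [cbj] add [hzb,yvocc] -> 13 lines: ndf timhq wlsd nwijf migka lco tkokz mhl mrazu umayn hzb yvocc sfndn
Hunk 7: at line 6 remove [tkokz] add [ivfbi,abhwb,fqz] -> 15 lines: ndf timhq wlsd nwijf migka lco ivfbi abhwb fqz mhl mrazu umayn hzb yvocc sfndn

Answer: ndf
timhq
wlsd
nwijf
migka
lco
ivfbi
abhwb
fqz
mhl
mrazu
umayn
hzb
yvocc
sfndn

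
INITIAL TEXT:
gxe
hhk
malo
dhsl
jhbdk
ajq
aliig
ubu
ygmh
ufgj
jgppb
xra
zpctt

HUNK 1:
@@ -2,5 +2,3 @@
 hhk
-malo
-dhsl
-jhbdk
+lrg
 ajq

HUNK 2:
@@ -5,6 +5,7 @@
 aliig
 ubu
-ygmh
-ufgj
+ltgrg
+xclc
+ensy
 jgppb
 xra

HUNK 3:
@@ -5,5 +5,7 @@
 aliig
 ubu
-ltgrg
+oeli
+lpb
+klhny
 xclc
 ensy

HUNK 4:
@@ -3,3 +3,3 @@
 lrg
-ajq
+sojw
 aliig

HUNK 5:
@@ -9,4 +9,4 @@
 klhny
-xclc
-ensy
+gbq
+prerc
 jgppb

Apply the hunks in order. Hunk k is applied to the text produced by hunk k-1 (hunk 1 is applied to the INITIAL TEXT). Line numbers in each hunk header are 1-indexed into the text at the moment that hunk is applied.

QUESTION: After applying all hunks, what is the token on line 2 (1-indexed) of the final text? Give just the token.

Answer: hhk

Derivation:
Hunk 1: at line 2 remove [malo,dhsl,jhbdk] add [lrg] -> 11 lines: gxe hhk lrg ajq aliig ubu ygmh ufgj jgppb xra zpctt
Hunk 2: at line 5 remove [ygmh,ufgj] add [ltgrg,xclc,ensy] -> 12 lines: gxe hhk lrg ajq aliig ubu ltgrg xclc ensy jgppb xra zpctt
Hunk 3: at line 5 remove [ltgrg] add [oeli,lpb,klhny] -> 14 lines: gxe hhk lrg ajq aliig ubu oeli lpb klhny xclc ensy jgppb xra zpctt
Hunk 4: at line 3 remove [ajq] add [sojw] -> 14 lines: gxe hhk lrg sojw aliig ubu oeli lpb klhny xclc ensy jgppb xra zpctt
Hunk 5: at line 9 remove [xclc,ensy] add [gbq,prerc] -> 14 lines: gxe hhk lrg sojw aliig ubu oeli lpb klhny gbq prerc jgppb xra zpctt
Final line 2: hhk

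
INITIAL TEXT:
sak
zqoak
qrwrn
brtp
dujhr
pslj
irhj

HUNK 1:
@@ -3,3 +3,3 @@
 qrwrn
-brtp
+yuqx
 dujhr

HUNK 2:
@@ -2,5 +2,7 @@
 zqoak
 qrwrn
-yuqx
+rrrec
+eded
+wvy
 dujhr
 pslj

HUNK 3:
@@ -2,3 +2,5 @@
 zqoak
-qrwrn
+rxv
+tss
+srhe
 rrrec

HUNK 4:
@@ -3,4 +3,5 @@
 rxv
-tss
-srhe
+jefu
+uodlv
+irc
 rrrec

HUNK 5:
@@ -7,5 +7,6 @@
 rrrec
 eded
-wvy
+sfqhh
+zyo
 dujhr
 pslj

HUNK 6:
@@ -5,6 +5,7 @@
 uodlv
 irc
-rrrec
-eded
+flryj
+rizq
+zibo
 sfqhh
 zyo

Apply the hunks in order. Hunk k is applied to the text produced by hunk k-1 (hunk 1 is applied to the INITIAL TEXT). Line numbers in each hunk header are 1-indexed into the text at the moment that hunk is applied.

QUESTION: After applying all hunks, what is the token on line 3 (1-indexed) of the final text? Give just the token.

Hunk 1: at line 3 remove [brtp] add [yuqx] -> 7 lines: sak zqoak qrwrn yuqx dujhr pslj irhj
Hunk 2: at line 2 remove [yuqx] add [rrrec,eded,wvy] -> 9 lines: sak zqoak qrwrn rrrec eded wvy dujhr pslj irhj
Hunk 3: at line 2 remove [qrwrn] add [rxv,tss,srhe] -> 11 lines: sak zqoak rxv tss srhe rrrec eded wvy dujhr pslj irhj
Hunk 4: at line 3 remove [tss,srhe] add [jefu,uodlv,irc] -> 12 lines: sak zqoak rxv jefu uodlv irc rrrec eded wvy dujhr pslj irhj
Hunk 5: at line 7 remove [wvy] add [sfqhh,zyo] -> 13 lines: sak zqoak rxv jefu uodlv irc rrrec eded sfqhh zyo dujhr pslj irhj
Hunk 6: at line 5 remove [rrrec,eded] add [flryj,rizq,zibo] -> 14 lines: sak zqoak rxv jefu uodlv irc flryj rizq zibo sfqhh zyo dujhr pslj irhj
Final line 3: rxv

Answer: rxv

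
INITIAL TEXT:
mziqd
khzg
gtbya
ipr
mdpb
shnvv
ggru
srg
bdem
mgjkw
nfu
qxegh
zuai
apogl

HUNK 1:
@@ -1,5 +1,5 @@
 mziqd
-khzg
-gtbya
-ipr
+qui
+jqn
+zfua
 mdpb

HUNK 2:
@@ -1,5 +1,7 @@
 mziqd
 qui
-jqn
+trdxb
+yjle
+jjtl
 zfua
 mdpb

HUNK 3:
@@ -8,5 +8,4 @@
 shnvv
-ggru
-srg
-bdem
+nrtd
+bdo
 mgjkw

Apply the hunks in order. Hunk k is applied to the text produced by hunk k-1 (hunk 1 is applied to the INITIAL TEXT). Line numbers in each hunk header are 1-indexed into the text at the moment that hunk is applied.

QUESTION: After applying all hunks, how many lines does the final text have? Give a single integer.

Hunk 1: at line 1 remove [khzg,gtbya,ipr] add [qui,jqn,zfua] -> 14 lines: mziqd qui jqn zfua mdpb shnvv ggru srg bdem mgjkw nfu qxegh zuai apogl
Hunk 2: at line 1 remove [jqn] add [trdxb,yjle,jjtl] -> 16 lines: mziqd qui trdxb yjle jjtl zfua mdpb shnvv ggru srg bdem mgjkw nfu qxegh zuai apogl
Hunk 3: at line 8 remove [ggru,srg,bdem] add [nrtd,bdo] -> 15 lines: mziqd qui trdxb yjle jjtl zfua mdpb shnvv nrtd bdo mgjkw nfu qxegh zuai apogl
Final line count: 15

Answer: 15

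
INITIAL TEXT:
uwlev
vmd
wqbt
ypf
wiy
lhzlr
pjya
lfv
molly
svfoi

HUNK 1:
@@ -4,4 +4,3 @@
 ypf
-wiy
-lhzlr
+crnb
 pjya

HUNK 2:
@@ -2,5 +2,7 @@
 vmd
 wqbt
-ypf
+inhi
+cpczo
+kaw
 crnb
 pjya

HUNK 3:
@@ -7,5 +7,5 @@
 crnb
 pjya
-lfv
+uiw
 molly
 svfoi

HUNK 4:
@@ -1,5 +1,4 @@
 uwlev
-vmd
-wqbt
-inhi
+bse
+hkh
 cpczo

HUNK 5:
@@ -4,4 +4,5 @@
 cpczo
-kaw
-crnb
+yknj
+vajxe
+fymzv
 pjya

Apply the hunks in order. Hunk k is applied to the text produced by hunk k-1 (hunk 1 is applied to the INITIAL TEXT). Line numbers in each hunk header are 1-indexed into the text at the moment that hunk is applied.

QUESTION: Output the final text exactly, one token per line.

Answer: uwlev
bse
hkh
cpczo
yknj
vajxe
fymzv
pjya
uiw
molly
svfoi

Derivation:
Hunk 1: at line 4 remove [wiy,lhzlr] add [crnb] -> 9 lines: uwlev vmd wqbt ypf crnb pjya lfv molly svfoi
Hunk 2: at line 2 remove [ypf] add [inhi,cpczo,kaw] -> 11 lines: uwlev vmd wqbt inhi cpczo kaw crnb pjya lfv molly svfoi
Hunk 3: at line 7 remove [lfv] add [uiw] -> 11 lines: uwlev vmd wqbt inhi cpczo kaw crnb pjya uiw molly svfoi
Hunk 4: at line 1 remove [vmd,wqbt,inhi] add [bse,hkh] -> 10 lines: uwlev bse hkh cpczo kaw crnb pjya uiw molly svfoi
Hunk 5: at line 4 remove [kaw,crnb] add [yknj,vajxe,fymzv] -> 11 lines: uwlev bse hkh cpczo yknj vajxe fymzv pjya uiw molly svfoi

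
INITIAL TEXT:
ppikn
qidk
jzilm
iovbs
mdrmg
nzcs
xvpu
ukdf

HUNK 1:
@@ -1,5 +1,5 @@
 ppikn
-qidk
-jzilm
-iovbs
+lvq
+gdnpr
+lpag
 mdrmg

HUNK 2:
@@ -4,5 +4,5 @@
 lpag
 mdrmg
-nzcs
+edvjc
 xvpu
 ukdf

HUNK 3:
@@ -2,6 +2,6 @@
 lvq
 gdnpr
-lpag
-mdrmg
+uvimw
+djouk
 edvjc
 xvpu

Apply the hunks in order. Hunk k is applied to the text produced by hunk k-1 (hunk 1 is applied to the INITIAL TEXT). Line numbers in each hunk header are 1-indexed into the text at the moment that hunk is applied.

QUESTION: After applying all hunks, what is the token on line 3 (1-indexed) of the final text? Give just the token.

Answer: gdnpr

Derivation:
Hunk 1: at line 1 remove [qidk,jzilm,iovbs] add [lvq,gdnpr,lpag] -> 8 lines: ppikn lvq gdnpr lpag mdrmg nzcs xvpu ukdf
Hunk 2: at line 4 remove [nzcs] add [edvjc] -> 8 lines: ppikn lvq gdnpr lpag mdrmg edvjc xvpu ukdf
Hunk 3: at line 2 remove [lpag,mdrmg] add [uvimw,djouk] -> 8 lines: ppikn lvq gdnpr uvimw djouk edvjc xvpu ukdf
Final line 3: gdnpr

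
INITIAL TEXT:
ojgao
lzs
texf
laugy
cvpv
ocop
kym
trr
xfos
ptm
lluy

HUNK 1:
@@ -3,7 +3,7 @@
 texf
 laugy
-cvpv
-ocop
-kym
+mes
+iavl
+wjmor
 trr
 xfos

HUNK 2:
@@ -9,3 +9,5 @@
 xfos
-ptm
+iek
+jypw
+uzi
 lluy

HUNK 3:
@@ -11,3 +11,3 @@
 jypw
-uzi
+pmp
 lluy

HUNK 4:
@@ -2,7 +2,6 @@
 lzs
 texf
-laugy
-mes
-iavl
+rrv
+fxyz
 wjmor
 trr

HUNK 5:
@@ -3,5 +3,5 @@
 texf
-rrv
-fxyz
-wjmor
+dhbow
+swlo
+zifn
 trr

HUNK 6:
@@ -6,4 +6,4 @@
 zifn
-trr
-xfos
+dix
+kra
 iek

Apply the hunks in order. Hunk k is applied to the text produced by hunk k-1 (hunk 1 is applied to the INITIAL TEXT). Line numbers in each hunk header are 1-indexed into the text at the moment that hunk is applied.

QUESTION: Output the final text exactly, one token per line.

Answer: ojgao
lzs
texf
dhbow
swlo
zifn
dix
kra
iek
jypw
pmp
lluy

Derivation:
Hunk 1: at line 3 remove [cvpv,ocop,kym] add [mes,iavl,wjmor] -> 11 lines: ojgao lzs texf laugy mes iavl wjmor trr xfos ptm lluy
Hunk 2: at line 9 remove [ptm] add [iek,jypw,uzi] -> 13 lines: ojgao lzs texf laugy mes iavl wjmor trr xfos iek jypw uzi lluy
Hunk 3: at line 11 remove [uzi] add [pmp] -> 13 lines: ojgao lzs texf laugy mes iavl wjmor trr xfos iek jypw pmp lluy
Hunk 4: at line 2 remove [laugy,mes,iavl] add [rrv,fxyz] -> 12 lines: ojgao lzs texf rrv fxyz wjmor trr xfos iek jypw pmp lluy
Hunk 5: at line 3 remove [rrv,fxyz,wjmor] add [dhbow,swlo,zifn] -> 12 lines: ojgao lzs texf dhbow swlo zifn trr xfos iek jypw pmp lluy
Hunk 6: at line 6 remove [trr,xfos] add [dix,kra] -> 12 lines: ojgao lzs texf dhbow swlo zifn dix kra iek jypw pmp lluy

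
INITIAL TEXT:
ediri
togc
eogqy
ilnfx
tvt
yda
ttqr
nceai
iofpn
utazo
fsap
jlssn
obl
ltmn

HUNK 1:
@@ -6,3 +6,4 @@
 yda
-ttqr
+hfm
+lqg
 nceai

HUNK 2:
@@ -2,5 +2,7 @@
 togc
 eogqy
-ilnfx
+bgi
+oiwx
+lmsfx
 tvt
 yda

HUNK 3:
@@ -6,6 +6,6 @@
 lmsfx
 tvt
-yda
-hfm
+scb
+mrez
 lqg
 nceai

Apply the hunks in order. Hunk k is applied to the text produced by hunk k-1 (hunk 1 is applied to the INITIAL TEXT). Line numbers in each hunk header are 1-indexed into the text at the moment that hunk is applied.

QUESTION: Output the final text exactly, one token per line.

Answer: ediri
togc
eogqy
bgi
oiwx
lmsfx
tvt
scb
mrez
lqg
nceai
iofpn
utazo
fsap
jlssn
obl
ltmn

Derivation:
Hunk 1: at line 6 remove [ttqr] add [hfm,lqg] -> 15 lines: ediri togc eogqy ilnfx tvt yda hfm lqg nceai iofpn utazo fsap jlssn obl ltmn
Hunk 2: at line 2 remove [ilnfx] add [bgi,oiwx,lmsfx] -> 17 lines: ediri togc eogqy bgi oiwx lmsfx tvt yda hfm lqg nceai iofpn utazo fsap jlssn obl ltmn
Hunk 3: at line 6 remove [yda,hfm] add [scb,mrez] -> 17 lines: ediri togc eogqy bgi oiwx lmsfx tvt scb mrez lqg nceai iofpn utazo fsap jlssn obl ltmn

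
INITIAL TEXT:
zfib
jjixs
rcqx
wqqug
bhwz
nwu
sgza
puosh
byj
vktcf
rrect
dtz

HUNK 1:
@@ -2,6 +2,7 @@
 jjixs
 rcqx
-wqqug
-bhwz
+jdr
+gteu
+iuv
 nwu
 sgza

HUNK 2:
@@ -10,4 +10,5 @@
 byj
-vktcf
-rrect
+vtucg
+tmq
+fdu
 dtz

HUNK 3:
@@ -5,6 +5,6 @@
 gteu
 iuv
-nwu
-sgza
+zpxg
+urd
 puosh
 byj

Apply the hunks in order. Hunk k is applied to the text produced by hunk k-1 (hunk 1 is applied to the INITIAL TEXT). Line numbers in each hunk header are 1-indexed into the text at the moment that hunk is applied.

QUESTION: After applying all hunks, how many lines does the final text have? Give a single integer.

Answer: 14

Derivation:
Hunk 1: at line 2 remove [wqqug,bhwz] add [jdr,gteu,iuv] -> 13 lines: zfib jjixs rcqx jdr gteu iuv nwu sgza puosh byj vktcf rrect dtz
Hunk 2: at line 10 remove [vktcf,rrect] add [vtucg,tmq,fdu] -> 14 lines: zfib jjixs rcqx jdr gteu iuv nwu sgza puosh byj vtucg tmq fdu dtz
Hunk 3: at line 5 remove [nwu,sgza] add [zpxg,urd] -> 14 lines: zfib jjixs rcqx jdr gteu iuv zpxg urd puosh byj vtucg tmq fdu dtz
Final line count: 14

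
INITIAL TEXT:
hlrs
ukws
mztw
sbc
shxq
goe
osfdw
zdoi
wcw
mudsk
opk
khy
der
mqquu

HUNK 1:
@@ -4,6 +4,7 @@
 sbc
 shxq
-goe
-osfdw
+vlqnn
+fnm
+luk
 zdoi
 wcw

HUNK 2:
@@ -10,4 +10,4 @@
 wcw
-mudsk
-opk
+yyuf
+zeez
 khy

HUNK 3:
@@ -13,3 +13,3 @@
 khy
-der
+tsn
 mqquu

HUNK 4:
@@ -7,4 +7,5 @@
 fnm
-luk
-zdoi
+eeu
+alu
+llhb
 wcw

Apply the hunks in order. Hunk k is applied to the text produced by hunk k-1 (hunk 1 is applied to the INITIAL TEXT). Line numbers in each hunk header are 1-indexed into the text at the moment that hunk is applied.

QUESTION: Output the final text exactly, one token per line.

Answer: hlrs
ukws
mztw
sbc
shxq
vlqnn
fnm
eeu
alu
llhb
wcw
yyuf
zeez
khy
tsn
mqquu

Derivation:
Hunk 1: at line 4 remove [goe,osfdw] add [vlqnn,fnm,luk] -> 15 lines: hlrs ukws mztw sbc shxq vlqnn fnm luk zdoi wcw mudsk opk khy der mqquu
Hunk 2: at line 10 remove [mudsk,opk] add [yyuf,zeez] -> 15 lines: hlrs ukws mztw sbc shxq vlqnn fnm luk zdoi wcw yyuf zeez khy der mqquu
Hunk 3: at line 13 remove [der] add [tsn] -> 15 lines: hlrs ukws mztw sbc shxq vlqnn fnm luk zdoi wcw yyuf zeez khy tsn mqquu
Hunk 4: at line 7 remove [luk,zdoi] add [eeu,alu,llhb] -> 16 lines: hlrs ukws mztw sbc shxq vlqnn fnm eeu alu llhb wcw yyuf zeez khy tsn mqquu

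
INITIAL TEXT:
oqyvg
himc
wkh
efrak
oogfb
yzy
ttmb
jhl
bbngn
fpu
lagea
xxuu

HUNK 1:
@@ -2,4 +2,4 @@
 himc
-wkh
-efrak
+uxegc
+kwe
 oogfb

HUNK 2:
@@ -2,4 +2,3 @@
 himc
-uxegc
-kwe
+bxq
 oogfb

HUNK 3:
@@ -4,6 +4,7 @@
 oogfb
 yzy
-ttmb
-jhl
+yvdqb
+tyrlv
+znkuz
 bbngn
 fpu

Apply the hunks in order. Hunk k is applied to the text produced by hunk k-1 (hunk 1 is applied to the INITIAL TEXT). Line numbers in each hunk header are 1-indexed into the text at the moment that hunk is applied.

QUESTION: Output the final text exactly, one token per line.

Hunk 1: at line 2 remove [wkh,efrak] add [uxegc,kwe] -> 12 lines: oqyvg himc uxegc kwe oogfb yzy ttmb jhl bbngn fpu lagea xxuu
Hunk 2: at line 2 remove [uxegc,kwe] add [bxq] -> 11 lines: oqyvg himc bxq oogfb yzy ttmb jhl bbngn fpu lagea xxuu
Hunk 3: at line 4 remove [ttmb,jhl] add [yvdqb,tyrlv,znkuz] -> 12 lines: oqyvg himc bxq oogfb yzy yvdqb tyrlv znkuz bbngn fpu lagea xxuu

Answer: oqyvg
himc
bxq
oogfb
yzy
yvdqb
tyrlv
znkuz
bbngn
fpu
lagea
xxuu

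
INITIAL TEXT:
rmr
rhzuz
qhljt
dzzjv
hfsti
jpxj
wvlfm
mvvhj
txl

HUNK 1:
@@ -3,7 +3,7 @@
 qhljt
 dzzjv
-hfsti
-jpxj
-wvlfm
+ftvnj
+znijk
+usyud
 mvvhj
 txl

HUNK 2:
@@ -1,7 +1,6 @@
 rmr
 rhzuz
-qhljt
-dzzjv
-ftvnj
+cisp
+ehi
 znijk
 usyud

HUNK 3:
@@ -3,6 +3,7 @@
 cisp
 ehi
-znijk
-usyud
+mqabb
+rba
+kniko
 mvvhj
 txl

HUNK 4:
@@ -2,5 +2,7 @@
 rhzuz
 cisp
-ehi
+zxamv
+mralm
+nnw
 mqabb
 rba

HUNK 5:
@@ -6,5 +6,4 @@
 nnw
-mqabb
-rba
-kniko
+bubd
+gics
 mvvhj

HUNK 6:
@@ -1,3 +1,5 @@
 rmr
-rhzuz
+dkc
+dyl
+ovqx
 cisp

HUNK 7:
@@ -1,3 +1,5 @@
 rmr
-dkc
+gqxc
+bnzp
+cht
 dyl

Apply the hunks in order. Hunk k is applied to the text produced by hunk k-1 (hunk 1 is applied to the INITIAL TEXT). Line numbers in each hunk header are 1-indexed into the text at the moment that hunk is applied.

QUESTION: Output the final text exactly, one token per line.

Hunk 1: at line 3 remove [hfsti,jpxj,wvlfm] add [ftvnj,znijk,usyud] -> 9 lines: rmr rhzuz qhljt dzzjv ftvnj znijk usyud mvvhj txl
Hunk 2: at line 1 remove [qhljt,dzzjv,ftvnj] add [cisp,ehi] -> 8 lines: rmr rhzuz cisp ehi znijk usyud mvvhj txl
Hunk 3: at line 3 remove [znijk,usyud] add [mqabb,rba,kniko] -> 9 lines: rmr rhzuz cisp ehi mqabb rba kniko mvvhj txl
Hunk 4: at line 2 remove [ehi] add [zxamv,mralm,nnw] -> 11 lines: rmr rhzuz cisp zxamv mralm nnw mqabb rba kniko mvvhj txl
Hunk 5: at line 6 remove [mqabb,rba,kniko] add [bubd,gics] -> 10 lines: rmr rhzuz cisp zxamv mralm nnw bubd gics mvvhj txl
Hunk 6: at line 1 remove [rhzuz] add [dkc,dyl,ovqx] -> 12 lines: rmr dkc dyl ovqx cisp zxamv mralm nnw bubd gics mvvhj txl
Hunk 7: at line 1 remove [dkc] add [gqxc,bnzp,cht] -> 14 lines: rmr gqxc bnzp cht dyl ovqx cisp zxamv mralm nnw bubd gics mvvhj txl

Answer: rmr
gqxc
bnzp
cht
dyl
ovqx
cisp
zxamv
mralm
nnw
bubd
gics
mvvhj
txl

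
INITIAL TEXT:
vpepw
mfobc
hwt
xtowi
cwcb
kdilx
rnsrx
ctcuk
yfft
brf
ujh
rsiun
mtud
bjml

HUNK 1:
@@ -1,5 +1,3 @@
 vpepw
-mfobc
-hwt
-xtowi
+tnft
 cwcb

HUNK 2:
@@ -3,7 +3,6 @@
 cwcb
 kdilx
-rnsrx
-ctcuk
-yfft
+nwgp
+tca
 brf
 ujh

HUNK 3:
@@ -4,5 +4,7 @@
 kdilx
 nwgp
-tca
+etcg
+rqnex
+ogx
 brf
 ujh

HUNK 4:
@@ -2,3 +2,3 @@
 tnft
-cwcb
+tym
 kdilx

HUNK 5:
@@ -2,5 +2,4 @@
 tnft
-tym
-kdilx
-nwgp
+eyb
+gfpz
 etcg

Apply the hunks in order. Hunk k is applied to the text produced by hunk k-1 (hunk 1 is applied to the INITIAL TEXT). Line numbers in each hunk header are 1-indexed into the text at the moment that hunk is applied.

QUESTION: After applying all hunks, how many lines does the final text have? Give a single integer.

Answer: 12

Derivation:
Hunk 1: at line 1 remove [mfobc,hwt,xtowi] add [tnft] -> 12 lines: vpepw tnft cwcb kdilx rnsrx ctcuk yfft brf ujh rsiun mtud bjml
Hunk 2: at line 3 remove [rnsrx,ctcuk,yfft] add [nwgp,tca] -> 11 lines: vpepw tnft cwcb kdilx nwgp tca brf ujh rsiun mtud bjml
Hunk 3: at line 4 remove [tca] add [etcg,rqnex,ogx] -> 13 lines: vpepw tnft cwcb kdilx nwgp etcg rqnex ogx brf ujh rsiun mtud bjml
Hunk 4: at line 2 remove [cwcb] add [tym] -> 13 lines: vpepw tnft tym kdilx nwgp etcg rqnex ogx brf ujh rsiun mtud bjml
Hunk 5: at line 2 remove [tym,kdilx,nwgp] add [eyb,gfpz] -> 12 lines: vpepw tnft eyb gfpz etcg rqnex ogx brf ujh rsiun mtud bjml
Final line count: 12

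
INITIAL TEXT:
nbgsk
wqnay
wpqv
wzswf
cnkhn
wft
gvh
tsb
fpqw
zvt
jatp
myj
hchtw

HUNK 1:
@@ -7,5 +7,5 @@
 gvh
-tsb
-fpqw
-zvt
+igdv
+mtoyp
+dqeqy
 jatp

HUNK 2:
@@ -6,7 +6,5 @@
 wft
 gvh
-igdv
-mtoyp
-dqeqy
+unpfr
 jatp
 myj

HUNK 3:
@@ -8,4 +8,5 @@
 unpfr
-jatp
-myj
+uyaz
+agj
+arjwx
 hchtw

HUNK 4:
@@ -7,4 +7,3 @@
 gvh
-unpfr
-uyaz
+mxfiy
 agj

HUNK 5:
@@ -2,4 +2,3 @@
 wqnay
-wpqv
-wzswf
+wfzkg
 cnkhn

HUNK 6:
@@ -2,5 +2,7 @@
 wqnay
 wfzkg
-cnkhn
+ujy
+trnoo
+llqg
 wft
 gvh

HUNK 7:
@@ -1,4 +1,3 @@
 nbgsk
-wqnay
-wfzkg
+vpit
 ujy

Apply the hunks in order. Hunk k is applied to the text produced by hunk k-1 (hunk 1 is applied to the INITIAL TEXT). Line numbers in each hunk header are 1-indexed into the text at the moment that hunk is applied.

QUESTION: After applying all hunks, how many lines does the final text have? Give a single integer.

Answer: 11

Derivation:
Hunk 1: at line 7 remove [tsb,fpqw,zvt] add [igdv,mtoyp,dqeqy] -> 13 lines: nbgsk wqnay wpqv wzswf cnkhn wft gvh igdv mtoyp dqeqy jatp myj hchtw
Hunk 2: at line 6 remove [igdv,mtoyp,dqeqy] add [unpfr] -> 11 lines: nbgsk wqnay wpqv wzswf cnkhn wft gvh unpfr jatp myj hchtw
Hunk 3: at line 8 remove [jatp,myj] add [uyaz,agj,arjwx] -> 12 lines: nbgsk wqnay wpqv wzswf cnkhn wft gvh unpfr uyaz agj arjwx hchtw
Hunk 4: at line 7 remove [unpfr,uyaz] add [mxfiy] -> 11 lines: nbgsk wqnay wpqv wzswf cnkhn wft gvh mxfiy agj arjwx hchtw
Hunk 5: at line 2 remove [wpqv,wzswf] add [wfzkg] -> 10 lines: nbgsk wqnay wfzkg cnkhn wft gvh mxfiy agj arjwx hchtw
Hunk 6: at line 2 remove [cnkhn] add [ujy,trnoo,llqg] -> 12 lines: nbgsk wqnay wfzkg ujy trnoo llqg wft gvh mxfiy agj arjwx hchtw
Hunk 7: at line 1 remove [wqnay,wfzkg] add [vpit] -> 11 lines: nbgsk vpit ujy trnoo llqg wft gvh mxfiy agj arjwx hchtw
Final line count: 11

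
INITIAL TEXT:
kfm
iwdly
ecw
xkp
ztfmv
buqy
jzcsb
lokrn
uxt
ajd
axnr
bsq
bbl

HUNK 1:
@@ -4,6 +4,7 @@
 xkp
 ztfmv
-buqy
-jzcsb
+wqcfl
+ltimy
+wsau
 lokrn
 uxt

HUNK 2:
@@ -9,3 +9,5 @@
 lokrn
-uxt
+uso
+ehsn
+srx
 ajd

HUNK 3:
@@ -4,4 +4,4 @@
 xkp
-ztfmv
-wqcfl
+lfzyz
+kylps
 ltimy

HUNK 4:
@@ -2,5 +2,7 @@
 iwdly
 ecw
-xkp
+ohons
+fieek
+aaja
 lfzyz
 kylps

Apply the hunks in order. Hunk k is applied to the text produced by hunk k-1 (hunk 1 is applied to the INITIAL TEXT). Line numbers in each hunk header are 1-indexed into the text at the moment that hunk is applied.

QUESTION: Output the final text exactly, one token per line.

Answer: kfm
iwdly
ecw
ohons
fieek
aaja
lfzyz
kylps
ltimy
wsau
lokrn
uso
ehsn
srx
ajd
axnr
bsq
bbl

Derivation:
Hunk 1: at line 4 remove [buqy,jzcsb] add [wqcfl,ltimy,wsau] -> 14 lines: kfm iwdly ecw xkp ztfmv wqcfl ltimy wsau lokrn uxt ajd axnr bsq bbl
Hunk 2: at line 9 remove [uxt] add [uso,ehsn,srx] -> 16 lines: kfm iwdly ecw xkp ztfmv wqcfl ltimy wsau lokrn uso ehsn srx ajd axnr bsq bbl
Hunk 3: at line 4 remove [ztfmv,wqcfl] add [lfzyz,kylps] -> 16 lines: kfm iwdly ecw xkp lfzyz kylps ltimy wsau lokrn uso ehsn srx ajd axnr bsq bbl
Hunk 4: at line 2 remove [xkp] add [ohons,fieek,aaja] -> 18 lines: kfm iwdly ecw ohons fieek aaja lfzyz kylps ltimy wsau lokrn uso ehsn srx ajd axnr bsq bbl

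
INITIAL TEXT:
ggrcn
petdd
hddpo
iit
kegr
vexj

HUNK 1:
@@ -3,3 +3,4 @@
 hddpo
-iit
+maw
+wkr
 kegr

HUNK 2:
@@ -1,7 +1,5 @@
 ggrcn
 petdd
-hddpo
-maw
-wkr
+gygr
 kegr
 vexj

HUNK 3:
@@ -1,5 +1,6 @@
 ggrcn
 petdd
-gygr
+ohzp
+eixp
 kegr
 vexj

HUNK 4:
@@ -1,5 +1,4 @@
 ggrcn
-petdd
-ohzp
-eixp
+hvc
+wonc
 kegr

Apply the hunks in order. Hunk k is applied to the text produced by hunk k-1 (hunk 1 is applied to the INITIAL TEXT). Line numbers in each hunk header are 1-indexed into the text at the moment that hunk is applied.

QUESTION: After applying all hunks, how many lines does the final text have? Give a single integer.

Hunk 1: at line 3 remove [iit] add [maw,wkr] -> 7 lines: ggrcn petdd hddpo maw wkr kegr vexj
Hunk 2: at line 1 remove [hddpo,maw,wkr] add [gygr] -> 5 lines: ggrcn petdd gygr kegr vexj
Hunk 3: at line 1 remove [gygr] add [ohzp,eixp] -> 6 lines: ggrcn petdd ohzp eixp kegr vexj
Hunk 4: at line 1 remove [petdd,ohzp,eixp] add [hvc,wonc] -> 5 lines: ggrcn hvc wonc kegr vexj
Final line count: 5

Answer: 5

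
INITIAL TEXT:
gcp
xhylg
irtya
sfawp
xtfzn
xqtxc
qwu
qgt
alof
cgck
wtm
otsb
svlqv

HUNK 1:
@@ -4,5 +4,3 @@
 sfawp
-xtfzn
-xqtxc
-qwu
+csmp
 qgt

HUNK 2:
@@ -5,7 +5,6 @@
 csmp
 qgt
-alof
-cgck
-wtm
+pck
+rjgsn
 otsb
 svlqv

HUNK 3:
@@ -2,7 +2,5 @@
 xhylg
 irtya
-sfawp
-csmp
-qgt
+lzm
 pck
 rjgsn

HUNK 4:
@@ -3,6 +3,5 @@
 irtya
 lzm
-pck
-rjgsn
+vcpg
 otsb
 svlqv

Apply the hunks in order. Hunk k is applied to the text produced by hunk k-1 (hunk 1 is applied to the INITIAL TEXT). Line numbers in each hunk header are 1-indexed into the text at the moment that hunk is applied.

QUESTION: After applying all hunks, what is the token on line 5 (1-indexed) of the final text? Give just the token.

Hunk 1: at line 4 remove [xtfzn,xqtxc,qwu] add [csmp] -> 11 lines: gcp xhylg irtya sfawp csmp qgt alof cgck wtm otsb svlqv
Hunk 2: at line 5 remove [alof,cgck,wtm] add [pck,rjgsn] -> 10 lines: gcp xhylg irtya sfawp csmp qgt pck rjgsn otsb svlqv
Hunk 3: at line 2 remove [sfawp,csmp,qgt] add [lzm] -> 8 lines: gcp xhylg irtya lzm pck rjgsn otsb svlqv
Hunk 4: at line 3 remove [pck,rjgsn] add [vcpg] -> 7 lines: gcp xhylg irtya lzm vcpg otsb svlqv
Final line 5: vcpg

Answer: vcpg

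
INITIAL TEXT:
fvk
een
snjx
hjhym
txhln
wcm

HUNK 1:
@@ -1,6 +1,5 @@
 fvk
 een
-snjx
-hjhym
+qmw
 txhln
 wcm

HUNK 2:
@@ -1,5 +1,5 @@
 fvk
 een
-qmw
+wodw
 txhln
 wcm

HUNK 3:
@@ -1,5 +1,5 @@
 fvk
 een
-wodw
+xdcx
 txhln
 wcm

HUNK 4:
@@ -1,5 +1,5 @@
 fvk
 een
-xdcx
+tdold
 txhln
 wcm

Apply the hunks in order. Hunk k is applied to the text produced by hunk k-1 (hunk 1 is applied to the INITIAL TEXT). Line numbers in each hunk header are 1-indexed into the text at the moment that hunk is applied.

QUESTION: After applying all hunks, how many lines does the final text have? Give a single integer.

Answer: 5

Derivation:
Hunk 1: at line 1 remove [snjx,hjhym] add [qmw] -> 5 lines: fvk een qmw txhln wcm
Hunk 2: at line 1 remove [qmw] add [wodw] -> 5 lines: fvk een wodw txhln wcm
Hunk 3: at line 1 remove [wodw] add [xdcx] -> 5 lines: fvk een xdcx txhln wcm
Hunk 4: at line 1 remove [xdcx] add [tdold] -> 5 lines: fvk een tdold txhln wcm
Final line count: 5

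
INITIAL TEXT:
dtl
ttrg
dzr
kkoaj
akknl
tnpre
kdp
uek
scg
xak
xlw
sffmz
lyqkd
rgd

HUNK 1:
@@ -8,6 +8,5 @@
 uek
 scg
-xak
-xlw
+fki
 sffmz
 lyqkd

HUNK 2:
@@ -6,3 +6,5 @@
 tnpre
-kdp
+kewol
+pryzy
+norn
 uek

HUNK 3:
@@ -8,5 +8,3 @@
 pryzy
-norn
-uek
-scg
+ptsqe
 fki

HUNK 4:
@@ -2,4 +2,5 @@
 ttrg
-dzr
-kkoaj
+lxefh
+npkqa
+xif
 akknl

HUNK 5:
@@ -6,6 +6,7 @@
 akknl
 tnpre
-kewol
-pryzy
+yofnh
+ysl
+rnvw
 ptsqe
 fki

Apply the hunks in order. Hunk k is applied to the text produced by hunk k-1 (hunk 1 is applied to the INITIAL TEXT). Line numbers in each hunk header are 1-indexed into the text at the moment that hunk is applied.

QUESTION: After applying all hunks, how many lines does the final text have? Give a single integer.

Hunk 1: at line 8 remove [xak,xlw] add [fki] -> 13 lines: dtl ttrg dzr kkoaj akknl tnpre kdp uek scg fki sffmz lyqkd rgd
Hunk 2: at line 6 remove [kdp] add [kewol,pryzy,norn] -> 15 lines: dtl ttrg dzr kkoaj akknl tnpre kewol pryzy norn uek scg fki sffmz lyqkd rgd
Hunk 3: at line 8 remove [norn,uek,scg] add [ptsqe] -> 13 lines: dtl ttrg dzr kkoaj akknl tnpre kewol pryzy ptsqe fki sffmz lyqkd rgd
Hunk 4: at line 2 remove [dzr,kkoaj] add [lxefh,npkqa,xif] -> 14 lines: dtl ttrg lxefh npkqa xif akknl tnpre kewol pryzy ptsqe fki sffmz lyqkd rgd
Hunk 5: at line 6 remove [kewol,pryzy] add [yofnh,ysl,rnvw] -> 15 lines: dtl ttrg lxefh npkqa xif akknl tnpre yofnh ysl rnvw ptsqe fki sffmz lyqkd rgd
Final line count: 15

Answer: 15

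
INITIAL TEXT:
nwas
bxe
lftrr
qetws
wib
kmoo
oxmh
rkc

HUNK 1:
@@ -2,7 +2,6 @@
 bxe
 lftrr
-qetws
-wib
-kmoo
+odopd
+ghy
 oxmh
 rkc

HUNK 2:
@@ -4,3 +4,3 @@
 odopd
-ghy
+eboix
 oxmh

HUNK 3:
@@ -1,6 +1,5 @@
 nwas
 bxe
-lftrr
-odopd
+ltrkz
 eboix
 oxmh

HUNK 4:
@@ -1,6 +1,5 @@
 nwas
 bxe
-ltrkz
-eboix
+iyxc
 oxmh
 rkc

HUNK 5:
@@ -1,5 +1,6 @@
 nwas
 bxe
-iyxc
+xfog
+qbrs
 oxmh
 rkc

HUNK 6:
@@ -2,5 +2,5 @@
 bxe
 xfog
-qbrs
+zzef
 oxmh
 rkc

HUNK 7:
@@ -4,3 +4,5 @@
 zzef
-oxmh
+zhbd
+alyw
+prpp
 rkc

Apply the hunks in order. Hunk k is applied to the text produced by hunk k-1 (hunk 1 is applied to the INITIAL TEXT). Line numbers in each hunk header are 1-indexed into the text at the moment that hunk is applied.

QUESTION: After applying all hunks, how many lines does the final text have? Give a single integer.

Answer: 8

Derivation:
Hunk 1: at line 2 remove [qetws,wib,kmoo] add [odopd,ghy] -> 7 lines: nwas bxe lftrr odopd ghy oxmh rkc
Hunk 2: at line 4 remove [ghy] add [eboix] -> 7 lines: nwas bxe lftrr odopd eboix oxmh rkc
Hunk 3: at line 1 remove [lftrr,odopd] add [ltrkz] -> 6 lines: nwas bxe ltrkz eboix oxmh rkc
Hunk 4: at line 1 remove [ltrkz,eboix] add [iyxc] -> 5 lines: nwas bxe iyxc oxmh rkc
Hunk 5: at line 1 remove [iyxc] add [xfog,qbrs] -> 6 lines: nwas bxe xfog qbrs oxmh rkc
Hunk 6: at line 2 remove [qbrs] add [zzef] -> 6 lines: nwas bxe xfog zzef oxmh rkc
Hunk 7: at line 4 remove [oxmh] add [zhbd,alyw,prpp] -> 8 lines: nwas bxe xfog zzef zhbd alyw prpp rkc
Final line count: 8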